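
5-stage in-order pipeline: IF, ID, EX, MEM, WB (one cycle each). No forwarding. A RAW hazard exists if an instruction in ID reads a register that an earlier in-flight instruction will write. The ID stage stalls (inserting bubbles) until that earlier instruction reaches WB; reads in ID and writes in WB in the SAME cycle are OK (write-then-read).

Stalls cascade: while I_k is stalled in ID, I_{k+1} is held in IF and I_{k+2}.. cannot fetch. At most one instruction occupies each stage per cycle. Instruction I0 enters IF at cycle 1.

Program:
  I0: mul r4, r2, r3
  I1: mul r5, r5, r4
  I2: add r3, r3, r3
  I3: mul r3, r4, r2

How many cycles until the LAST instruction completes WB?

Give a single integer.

I0 mul r4 <- r2,r3: IF@1 ID@2 stall=0 (-) EX@3 MEM@4 WB@5
I1 mul r5 <- r5,r4: IF@2 ID@3 stall=2 (RAW on I0.r4 (WB@5)) EX@6 MEM@7 WB@8
I2 add r3 <- r3,r3: IF@3 ID@6 stall=0 (-) EX@7 MEM@8 WB@9
I3 mul r3 <- r4,r2: IF@6 ID@7 stall=0 (-) EX@8 MEM@9 WB@10

Answer: 10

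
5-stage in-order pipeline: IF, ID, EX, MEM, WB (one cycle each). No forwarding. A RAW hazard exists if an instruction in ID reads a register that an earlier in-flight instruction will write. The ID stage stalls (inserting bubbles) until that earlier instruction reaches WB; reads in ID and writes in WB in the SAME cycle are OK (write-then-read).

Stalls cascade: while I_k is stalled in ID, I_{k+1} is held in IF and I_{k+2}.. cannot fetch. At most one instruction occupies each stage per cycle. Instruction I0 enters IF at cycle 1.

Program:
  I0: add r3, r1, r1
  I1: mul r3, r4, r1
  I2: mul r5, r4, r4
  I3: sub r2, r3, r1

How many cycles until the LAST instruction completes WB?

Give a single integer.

I0 add r3 <- r1,r1: IF@1 ID@2 stall=0 (-) EX@3 MEM@4 WB@5
I1 mul r3 <- r4,r1: IF@2 ID@3 stall=0 (-) EX@4 MEM@5 WB@6
I2 mul r5 <- r4,r4: IF@3 ID@4 stall=0 (-) EX@5 MEM@6 WB@7
I3 sub r2 <- r3,r1: IF@4 ID@5 stall=1 (RAW on I1.r3 (WB@6)) EX@7 MEM@8 WB@9

Answer: 9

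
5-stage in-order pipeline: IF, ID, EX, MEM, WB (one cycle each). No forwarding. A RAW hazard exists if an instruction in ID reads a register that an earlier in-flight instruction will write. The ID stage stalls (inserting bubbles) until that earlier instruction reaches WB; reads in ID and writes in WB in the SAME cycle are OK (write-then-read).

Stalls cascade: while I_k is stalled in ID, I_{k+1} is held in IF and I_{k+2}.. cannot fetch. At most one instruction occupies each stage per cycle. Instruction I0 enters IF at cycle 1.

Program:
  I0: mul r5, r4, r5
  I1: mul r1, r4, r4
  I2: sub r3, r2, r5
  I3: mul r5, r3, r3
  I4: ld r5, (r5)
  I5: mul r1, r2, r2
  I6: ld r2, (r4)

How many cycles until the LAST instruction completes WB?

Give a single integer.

I0 mul r5 <- r4,r5: IF@1 ID@2 stall=0 (-) EX@3 MEM@4 WB@5
I1 mul r1 <- r4,r4: IF@2 ID@3 stall=0 (-) EX@4 MEM@5 WB@6
I2 sub r3 <- r2,r5: IF@3 ID@4 stall=1 (RAW on I0.r5 (WB@5)) EX@6 MEM@7 WB@8
I3 mul r5 <- r3,r3: IF@4 ID@6 stall=2 (RAW on I2.r3 (WB@8)) EX@9 MEM@10 WB@11
I4 ld r5 <- r5: IF@6 ID@9 stall=2 (RAW on I3.r5 (WB@11)) EX@12 MEM@13 WB@14
I5 mul r1 <- r2,r2: IF@9 ID@12 stall=0 (-) EX@13 MEM@14 WB@15
I6 ld r2 <- r4: IF@12 ID@13 stall=0 (-) EX@14 MEM@15 WB@16

Answer: 16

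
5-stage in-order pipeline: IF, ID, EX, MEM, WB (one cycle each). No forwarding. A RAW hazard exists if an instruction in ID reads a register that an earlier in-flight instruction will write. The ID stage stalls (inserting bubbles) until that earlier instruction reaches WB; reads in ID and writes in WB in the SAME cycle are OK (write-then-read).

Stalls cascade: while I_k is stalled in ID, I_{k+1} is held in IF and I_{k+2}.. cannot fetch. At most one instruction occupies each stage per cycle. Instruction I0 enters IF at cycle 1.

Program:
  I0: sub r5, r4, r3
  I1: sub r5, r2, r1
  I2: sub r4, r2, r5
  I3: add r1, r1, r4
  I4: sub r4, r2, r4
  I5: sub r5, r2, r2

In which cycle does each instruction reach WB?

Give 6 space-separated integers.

Answer: 5 6 9 12 13 14

Derivation:
I0 sub r5 <- r4,r3: IF@1 ID@2 stall=0 (-) EX@3 MEM@4 WB@5
I1 sub r5 <- r2,r1: IF@2 ID@3 stall=0 (-) EX@4 MEM@5 WB@6
I2 sub r4 <- r2,r5: IF@3 ID@4 stall=2 (RAW on I1.r5 (WB@6)) EX@7 MEM@8 WB@9
I3 add r1 <- r1,r4: IF@4 ID@7 stall=2 (RAW on I2.r4 (WB@9)) EX@10 MEM@11 WB@12
I4 sub r4 <- r2,r4: IF@7 ID@10 stall=0 (-) EX@11 MEM@12 WB@13
I5 sub r5 <- r2,r2: IF@10 ID@11 stall=0 (-) EX@12 MEM@13 WB@14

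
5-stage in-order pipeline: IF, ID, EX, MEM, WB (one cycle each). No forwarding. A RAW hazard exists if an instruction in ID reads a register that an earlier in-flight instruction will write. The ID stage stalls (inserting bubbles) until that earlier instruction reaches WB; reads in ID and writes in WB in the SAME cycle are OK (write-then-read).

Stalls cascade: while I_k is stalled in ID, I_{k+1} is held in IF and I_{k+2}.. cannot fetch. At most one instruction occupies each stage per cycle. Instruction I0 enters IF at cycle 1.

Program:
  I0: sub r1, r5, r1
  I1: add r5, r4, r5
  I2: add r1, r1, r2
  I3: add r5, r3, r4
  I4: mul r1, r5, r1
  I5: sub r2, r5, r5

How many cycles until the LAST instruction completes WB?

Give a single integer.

Answer: 13

Derivation:
I0 sub r1 <- r5,r1: IF@1 ID@2 stall=0 (-) EX@3 MEM@4 WB@5
I1 add r5 <- r4,r5: IF@2 ID@3 stall=0 (-) EX@4 MEM@5 WB@6
I2 add r1 <- r1,r2: IF@3 ID@4 stall=1 (RAW on I0.r1 (WB@5)) EX@6 MEM@7 WB@8
I3 add r5 <- r3,r4: IF@4 ID@6 stall=0 (-) EX@7 MEM@8 WB@9
I4 mul r1 <- r5,r1: IF@6 ID@7 stall=2 (RAW on I3.r5 (WB@9)) EX@10 MEM@11 WB@12
I5 sub r2 <- r5,r5: IF@7 ID@10 stall=0 (-) EX@11 MEM@12 WB@13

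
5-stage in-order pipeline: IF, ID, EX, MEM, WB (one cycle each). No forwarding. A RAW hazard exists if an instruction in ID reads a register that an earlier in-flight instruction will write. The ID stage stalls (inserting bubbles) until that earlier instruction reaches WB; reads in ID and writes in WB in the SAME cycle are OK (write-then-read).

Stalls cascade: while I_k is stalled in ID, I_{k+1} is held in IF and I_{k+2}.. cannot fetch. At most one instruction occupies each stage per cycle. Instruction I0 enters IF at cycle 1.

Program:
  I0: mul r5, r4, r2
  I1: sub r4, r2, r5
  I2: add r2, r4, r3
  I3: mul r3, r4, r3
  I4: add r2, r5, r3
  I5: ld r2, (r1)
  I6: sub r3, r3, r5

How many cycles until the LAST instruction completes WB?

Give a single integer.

Answer: 17

Derivation:
I0 mul r5 <- r4,r2: IF@1 ID@2 stall=0 (-) EX@3 MEM@4 WB@5
I1 sub r4 <- r2,r5: IF@2 ID@3 stall=2 (RAW on I0.r5 (WB@5)) EX@6 MEM@7 WB@8
I2 add r2 <- r4,r3: IF@3 ID@6 stall=2 (RAW on I1.r4 (WB@8)) EX@9 MEM@10 WB@11
I3 mul r3 <- r4,r3: IF@6 ID@9 stall=0 (-) EX@10 MEM@11 WB@12
I4 add r2 <- r5,r3: IF@9 ID@10 stall=2 (RAW on I3.r3 (WB@12)) EX@13 MEM@14 WB@15
I5 ld r2 <- r1: IF@10 ID@13 stall=0 (-) EX@14 MEM@15 WB@16
I6 sub r3 <- r3,r5: IF@13 ID@14 stall=0 (-) EX@15 MEM@16 WB@17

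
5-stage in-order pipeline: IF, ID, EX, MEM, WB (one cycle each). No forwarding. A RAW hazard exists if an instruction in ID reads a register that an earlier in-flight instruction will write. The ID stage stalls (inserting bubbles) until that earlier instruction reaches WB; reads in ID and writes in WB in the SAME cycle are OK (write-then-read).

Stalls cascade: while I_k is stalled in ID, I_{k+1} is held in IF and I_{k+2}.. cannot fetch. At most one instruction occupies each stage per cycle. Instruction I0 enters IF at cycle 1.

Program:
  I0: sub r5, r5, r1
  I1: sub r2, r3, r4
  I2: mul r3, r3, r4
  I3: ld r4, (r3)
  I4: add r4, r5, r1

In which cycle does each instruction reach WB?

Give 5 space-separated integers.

Answer: 5 6 7 10 11

Derivation:
I0 sub r5 <- r5,r1: IF@1 ID@2 stall=0 (-) EX@3 MEM@4 WB@5
I1 sub r2 <- r3,r4: IF@2 ID@3 stall=0 (-) EX@4 MEM@5 WB@6
I2 mul r3 <- r3,r4: IF@3 ID@4 stall=0 (-) EX@5 MEM@6 WB@7
I3 ld r4 <- r3: IF@4 ID@5 stall=2 (RAW on I2.r3 (WB@7)) EX@8 MEM@9 WB@10
I4 add r4 <- r5,r1: IF@5 ID@8 stall=0 (-) EX@9 MEM@10 WB@11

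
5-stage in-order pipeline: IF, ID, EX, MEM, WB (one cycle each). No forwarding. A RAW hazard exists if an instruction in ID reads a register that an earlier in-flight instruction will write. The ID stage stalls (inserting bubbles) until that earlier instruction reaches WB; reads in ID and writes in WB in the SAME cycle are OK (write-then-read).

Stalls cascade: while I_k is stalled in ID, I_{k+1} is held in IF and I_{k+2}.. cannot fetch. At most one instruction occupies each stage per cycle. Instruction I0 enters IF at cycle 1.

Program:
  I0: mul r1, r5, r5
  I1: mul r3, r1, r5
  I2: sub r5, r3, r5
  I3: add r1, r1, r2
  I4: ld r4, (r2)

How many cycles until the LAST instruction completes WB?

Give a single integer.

I0 mul r1 <- r5,r5: IF@1 ID@2 stall=0 (-) EX@3 MEM@4 WB@5
I1 mul r3 <- r1,r5: IF@2 ID@3 stall=2 (RAW on I0.r1 (WB@5)) EX@6 MEM@7 WB@8
I2 sub r5 <- r3,r5: IF@3 ID@6 stall=2 (RAW on I1.r3 (WB@8)) EX@9 MEM@10 WB@11
I3 add r1 <- r1,r2: IF@6 ID@9 stall=0 (-) EX@10 MEM@11 WB@12
I4 ld r4 <- r2: IF@9 ID@10 stall=0 (-) EX@11 MEM@12 WB@13

Answer: 13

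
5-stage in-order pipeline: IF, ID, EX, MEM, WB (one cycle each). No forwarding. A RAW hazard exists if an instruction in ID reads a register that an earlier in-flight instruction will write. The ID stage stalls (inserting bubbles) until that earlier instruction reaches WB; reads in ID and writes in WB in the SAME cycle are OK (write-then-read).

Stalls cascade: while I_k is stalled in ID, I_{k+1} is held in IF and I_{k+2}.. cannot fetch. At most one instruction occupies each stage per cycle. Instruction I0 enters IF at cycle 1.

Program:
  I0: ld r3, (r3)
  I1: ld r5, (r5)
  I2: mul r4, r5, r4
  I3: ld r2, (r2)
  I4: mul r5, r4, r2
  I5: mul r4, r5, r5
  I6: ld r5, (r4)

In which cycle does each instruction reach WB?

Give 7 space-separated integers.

Answer: 5 6 9 10 13 16 19

Derivation:
I0 ld r3 <- r3: IF@1 ID@2 stall=0 (-) EX@3 MEM@4 WB@5
I1 ld r5 <- r5: IF@2 ID@3 stall=0 (-) EX@4 MEM@5 WB@6
I2 mul r4 <- r5,r4: IF@3 ID@4 stall=2 (RAW on I1.r5 (WB@6)) EX@7 MEM@8 WB@9
I3 ld r2 <- r2: IF@4 ID@7 stall=0 (-) EX@8 MEM@9 WB@10
I4 mul r5 <- r4,r2: IF@7 ID@8 stall=2 (RAW on I3.r2 (WB@10)) EX@11 MEM@12 WB@13
I5 mul r4 <- r5,r5: IF@8 ID@11 stall=2 (RAW on I4.r5 (WB@13)) EX@14 MEM@15 WB@16
I6 ld r5 <- r4: IF@11 ID@14 stall=2 (RAW on I5.r4 (WB@16)) EX@17 MEM@18 WB@19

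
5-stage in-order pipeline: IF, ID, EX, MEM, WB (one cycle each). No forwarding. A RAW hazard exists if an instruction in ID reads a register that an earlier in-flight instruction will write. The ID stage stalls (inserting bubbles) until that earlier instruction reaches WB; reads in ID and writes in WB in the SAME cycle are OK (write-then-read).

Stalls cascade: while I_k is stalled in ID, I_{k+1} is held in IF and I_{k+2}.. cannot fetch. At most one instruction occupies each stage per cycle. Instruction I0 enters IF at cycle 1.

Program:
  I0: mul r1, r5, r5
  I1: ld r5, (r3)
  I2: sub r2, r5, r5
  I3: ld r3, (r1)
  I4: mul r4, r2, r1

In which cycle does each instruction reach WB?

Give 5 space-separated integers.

I0 mul r1 <- r5,r5: IF@1 ID@2 stall=0 (-) EX@3 MEM@4 WB@5
I1 ld r5 <- r3: IF@2 ID@3 stall=0 (-) EX@4 MEM@5 WB@6
I2 sub r2 <- r5,r5: IF@3 ID@4 stall=2 (RAW on I1.r5 (WB@6)) EX@7 MEM@8 WB@9
I3 ld r3 <- r1: IF@4 ID@7 stall=0 (-) EX@8 MEM@9 WB@10
I4 mul r4 <- r2,r1: IF@7 ID@8 stall=1 (RAW on I2.r2 (WB@9)) EX@10 MEM@11 WB@12

Answer: 5 6 9 10 12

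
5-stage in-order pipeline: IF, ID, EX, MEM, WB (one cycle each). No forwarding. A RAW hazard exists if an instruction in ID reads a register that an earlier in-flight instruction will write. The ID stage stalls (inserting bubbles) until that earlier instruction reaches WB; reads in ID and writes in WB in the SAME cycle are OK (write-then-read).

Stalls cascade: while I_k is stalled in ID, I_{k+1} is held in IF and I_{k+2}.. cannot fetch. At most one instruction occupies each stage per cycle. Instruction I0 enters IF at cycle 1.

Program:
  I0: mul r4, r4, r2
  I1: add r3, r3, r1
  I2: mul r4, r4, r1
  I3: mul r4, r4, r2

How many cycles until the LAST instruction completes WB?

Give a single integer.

Answer: 11

Derivation:
I0 mul r4 <- r4,r2: IF@1 ID@2 stall=0 (-) EX@3 MEM@4 WB@5
I1 add r3 <- r3,r1: IF@2 ID@3 stall=0 (-) EX@4 MEM@5 WB@6
I2 mul r4 <- r4,r1: IF@3 ID@4 stall=1 (RAW on I0.r4 (WB@5)) EX@6 MEM@7 WB@8
I3 mul r4 <- r4,r2: IF@4 ID@6 stall=2 (RAW on I2.r4 (WB@8)) EX@9 MEM@10 WB@11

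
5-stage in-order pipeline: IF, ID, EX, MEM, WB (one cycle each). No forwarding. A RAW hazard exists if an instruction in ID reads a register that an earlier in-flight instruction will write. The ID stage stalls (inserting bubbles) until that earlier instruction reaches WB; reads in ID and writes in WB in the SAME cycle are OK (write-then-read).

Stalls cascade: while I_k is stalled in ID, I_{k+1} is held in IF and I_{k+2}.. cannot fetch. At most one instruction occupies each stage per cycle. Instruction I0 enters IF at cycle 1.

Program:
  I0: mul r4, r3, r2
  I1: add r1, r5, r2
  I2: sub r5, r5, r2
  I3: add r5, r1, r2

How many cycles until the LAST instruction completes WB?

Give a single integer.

Answer: 9

Derivation:
I0 mul r4 <- r3,r2: IF@1 ID@2 stall=0 (-) EX@3 MEM@4 WB@5
I1 add r1 <- r5,r2: IF@2 ID@3 stall=0 (-) EX@4 MEM@5 WB@6
I2 sub r5 <- r5,r2: IF@3 ID@4 stall=0 (-) EX@5 MEM@6 WB@7
I3 add r5 <- r1,r2: IF@4 ID@5 stall=1 (RAW on I1.r1 (WB@6)) EX@7 MEM@8 WB@9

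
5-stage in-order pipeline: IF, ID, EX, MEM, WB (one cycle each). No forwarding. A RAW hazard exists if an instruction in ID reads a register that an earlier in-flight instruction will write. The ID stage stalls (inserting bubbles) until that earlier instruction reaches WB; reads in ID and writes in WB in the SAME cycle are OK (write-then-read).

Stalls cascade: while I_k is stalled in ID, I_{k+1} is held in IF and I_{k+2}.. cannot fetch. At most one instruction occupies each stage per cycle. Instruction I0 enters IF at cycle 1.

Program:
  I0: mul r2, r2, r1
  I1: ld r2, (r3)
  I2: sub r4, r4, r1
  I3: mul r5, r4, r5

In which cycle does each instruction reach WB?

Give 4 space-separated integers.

I0 mul r2 <- r2,r1: IF@1 ID@2 stall=0 (-) EX@3 MEM@4 WB@5
I1 ld r2 <- r3: IF@2 ID@3 stall=0 (-) EX@4 MEM@5 WB@6
I2 sub r4 <- r4,r1: IF@3 ID@4 stall=0 (-) EX@5 MEM@6 WB@7
I3 mul r5 <- r4,r5: IF@4 ID@5 stall=2 (RAW on I2.r4 (WB@7)) EX@8 MEM@9 WB@10

Answer: 5 6 7 10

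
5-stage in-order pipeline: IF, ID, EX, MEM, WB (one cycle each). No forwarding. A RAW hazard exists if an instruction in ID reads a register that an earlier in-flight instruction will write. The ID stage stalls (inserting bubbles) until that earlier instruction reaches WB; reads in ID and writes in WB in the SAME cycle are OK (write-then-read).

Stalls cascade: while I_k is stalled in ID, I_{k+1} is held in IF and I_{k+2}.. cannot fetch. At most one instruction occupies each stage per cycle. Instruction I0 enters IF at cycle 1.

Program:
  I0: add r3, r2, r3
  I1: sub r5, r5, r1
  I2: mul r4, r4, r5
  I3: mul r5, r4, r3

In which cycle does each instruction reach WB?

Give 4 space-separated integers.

I0 add r3 <- r2,r3: IF@1 ID@2 stall=0 (-) EX@3 MEM@4 WB@5
I1 sub r5 <- r5,r1: IF@2 ID@3 stall=0 (-) EX@4 MEM@5 WB@6
I2 mul r4 <- r4,r5: IF@3 ID@4 stall=2 (RAW on I1.r5 (WB@6)) EX@7 MEM@8 WB@9
I3 mul r5 <- r4,r3: IF@4 ID@7 stall=2 (RAW on I2.r4 (WB@9)) EX@10 MEM@11 WB@12

Answer: 5 6 9 12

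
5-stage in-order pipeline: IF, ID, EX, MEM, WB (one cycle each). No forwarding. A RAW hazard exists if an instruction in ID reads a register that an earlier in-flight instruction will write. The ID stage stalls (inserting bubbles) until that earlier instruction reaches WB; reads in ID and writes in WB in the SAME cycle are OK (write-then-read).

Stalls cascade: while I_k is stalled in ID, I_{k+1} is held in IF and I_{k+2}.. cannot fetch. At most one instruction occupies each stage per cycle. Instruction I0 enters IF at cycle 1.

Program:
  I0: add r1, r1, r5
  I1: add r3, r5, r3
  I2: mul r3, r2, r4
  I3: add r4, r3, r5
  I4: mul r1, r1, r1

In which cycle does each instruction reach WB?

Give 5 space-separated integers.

Answer: 5 6 7 10 11

Derivation:
I0 add r1 <- r1,r5: IF@1 ID@2 stall=0 (-) EX@3 MEM@4 WB@5
I1 add r3 <- r5,r3: IF@2 ID@3 stall=0 (-) EX@4 MEM@5 WB@6
I2 mul r3 <- r2,r4: IF@3 ID@4 stall=0 (-) EX@5 MEM@6 WB@7
I3 add r4 <- r3,r5: IF@4 ID@5 stall=2 (RAW on I2.r3 (WB@7)) EX@8 MEM@9 WB@10
I4 mul r1 <- r1,r1: IF@5 ID@8 stall=0 (-) EX@9 MEM@10 WB@11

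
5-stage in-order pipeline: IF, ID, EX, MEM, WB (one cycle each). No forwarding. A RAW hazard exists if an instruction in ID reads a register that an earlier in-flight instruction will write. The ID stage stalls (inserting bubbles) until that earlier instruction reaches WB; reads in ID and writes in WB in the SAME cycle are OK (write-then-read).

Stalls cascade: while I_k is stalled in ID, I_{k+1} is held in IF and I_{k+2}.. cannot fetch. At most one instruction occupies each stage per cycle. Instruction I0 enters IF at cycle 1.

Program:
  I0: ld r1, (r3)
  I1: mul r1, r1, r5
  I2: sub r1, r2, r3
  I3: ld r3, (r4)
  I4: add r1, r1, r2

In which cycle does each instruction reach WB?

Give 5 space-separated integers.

I0 ld r1 <- r3: IF@1 ID@2 stall=0 (-) EX@3 MEM@4 WB@5
I1 mul r1 <- r1,r5: IF@2 ID@3 stall=2 (RAW on I0.r1 (WB@5)) EX@6 MEM@7 WB@8
I2 sub r1 <- r2,r3: IF@3 ID@6 stall=0 (-) EX@7 MEM@8 WB@9
I3 ld r3 <- r4: IF@6 ID@7 stall=0 (-) EX@8 MEM@9 WB@10
I4 add r1 <- r1,r2: IF@7 ID@8 stall=1 (RAW on I2.r1 (WB@9)) EX@10 MEM@11 WB@12

Answer: 5 8 9 10 12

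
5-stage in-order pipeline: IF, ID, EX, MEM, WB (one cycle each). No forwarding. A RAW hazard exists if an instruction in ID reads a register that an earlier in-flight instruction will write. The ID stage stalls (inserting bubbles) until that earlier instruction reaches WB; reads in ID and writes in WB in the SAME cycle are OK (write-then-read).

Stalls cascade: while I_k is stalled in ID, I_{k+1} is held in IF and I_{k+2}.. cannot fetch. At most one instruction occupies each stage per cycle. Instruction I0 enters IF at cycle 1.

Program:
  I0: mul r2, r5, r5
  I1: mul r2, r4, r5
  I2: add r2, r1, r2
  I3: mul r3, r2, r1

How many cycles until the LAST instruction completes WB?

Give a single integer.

I0 mul r2 <- r5,r5: IF@1 ID@2 stall=0 (-) EX@3 MEM@4 WB@5
I1 mul r2 <- r4,r5: IF@2 ID@3 stall=0 (-) EX@4 MEM@5 WB@6
I2 add r2 <- r1,r2: IF@3 ID@4 stall=2 (RAW on I1.r2 (WB@6)) EX@7 MEM@8 WB@9
I3 mul r3 <- r2,r1: IF@4 ID@7 stall=2 (RAW on I2.r2 (WB@9)) EX@10 MEM@11 WB@12

Answer: 12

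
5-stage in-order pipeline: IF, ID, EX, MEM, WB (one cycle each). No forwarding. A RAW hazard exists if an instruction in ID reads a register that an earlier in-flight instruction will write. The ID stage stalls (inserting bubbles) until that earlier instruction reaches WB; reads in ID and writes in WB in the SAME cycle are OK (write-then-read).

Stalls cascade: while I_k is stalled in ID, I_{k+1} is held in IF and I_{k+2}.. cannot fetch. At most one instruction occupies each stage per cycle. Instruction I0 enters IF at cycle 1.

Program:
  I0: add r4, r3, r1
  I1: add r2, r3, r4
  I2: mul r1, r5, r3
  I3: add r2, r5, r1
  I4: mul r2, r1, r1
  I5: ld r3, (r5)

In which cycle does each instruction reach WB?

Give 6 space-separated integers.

Answer: 5 8 9 12 13 14

Derivation:
I0 add r4 <- r3,r1: IF@1 ID@2 stall=0 (-) EX@3 MEM@4 WB@5
I1 add r2 <- r3,r4: IF@2 ID@3 stall=2 (RAW on I0.r4 (WB@5)) EX@6 MEM@7 WB@8
I2 mul r1 <- r5,r3: IF@3 ID@6 stall=0 (-) EX@7 MEM@8 WB@9
I3 add r2 <- r5,r1: IF@6 ID@7 stall=2 (RAW on I2.r1 (WB@9)) EX@10 MEM@11 WB@12
I4 mul r2 <- r1,r1: IF@7 ID@10 stall=0 (-) EX@11 MEM@12 WB@13
I5 ld r3 <- r5: IF@10 ID@11 stall=0 (-) EX@12 MEM@13 WB@14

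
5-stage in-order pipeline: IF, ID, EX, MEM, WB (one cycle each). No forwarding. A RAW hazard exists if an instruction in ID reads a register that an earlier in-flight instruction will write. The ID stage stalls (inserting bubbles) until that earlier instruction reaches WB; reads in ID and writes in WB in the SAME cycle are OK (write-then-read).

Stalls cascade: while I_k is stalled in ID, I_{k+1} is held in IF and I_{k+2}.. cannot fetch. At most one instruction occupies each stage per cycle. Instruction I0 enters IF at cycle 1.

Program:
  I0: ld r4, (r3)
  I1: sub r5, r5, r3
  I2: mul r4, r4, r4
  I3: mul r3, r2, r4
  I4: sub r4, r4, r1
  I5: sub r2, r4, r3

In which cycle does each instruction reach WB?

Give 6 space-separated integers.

I0 ld r4 <- r3: IF@1 ID@2 stall=0 (-) EX@3 MEM@4 WB@5
I1 sub r5 <- r5,r3: IF@2 ID@3 stall=0 (-) EX@4 MEM@5 WB@6
I2 mul r4 <- r4,r4: IF@3 ID@4 stall=1 (RAW on I0.r4 (WB@5)) EX@6 MEM@7 WB@8
I3 mul r3 <- r2,r4: IF@4 ID@6 stall=2 (RAW on I2.r4 (WB@8)) EX@9 MEM@10 WB@11
I4 sub r4 <- r4,r1: IF@6 ID@9 stall=0 (-) EX@10 MEM@11 WB@12
I5 sub r2 <- r4,r3: IF@9 ID@10 stall=2 (RAW on I4.r4 (WB@12)) EX@13 MEM@14 WB@15

Answer: 5 6 8 11 12 15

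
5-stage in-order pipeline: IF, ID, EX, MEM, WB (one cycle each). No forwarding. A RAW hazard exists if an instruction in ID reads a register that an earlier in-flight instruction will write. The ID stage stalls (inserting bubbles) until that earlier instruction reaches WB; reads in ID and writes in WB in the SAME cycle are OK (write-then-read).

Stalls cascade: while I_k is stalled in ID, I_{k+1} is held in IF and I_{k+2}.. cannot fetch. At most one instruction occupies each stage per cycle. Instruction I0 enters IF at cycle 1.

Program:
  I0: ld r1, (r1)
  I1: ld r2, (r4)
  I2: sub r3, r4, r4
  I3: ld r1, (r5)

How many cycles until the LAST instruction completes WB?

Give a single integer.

I0 ld r1 <- r1: IF@1 ID@2 stall=0 (-) EX@3 MEM@4 WB@5
I1 ld r2 <- r4: IF@2 ID@3 stall=0 (-) EX@4 MEM@5 WB@6
I2 sub r3 <- r4,r4: IF@3 ID@4 stall=0 (-) EX@5 MEM@6 WB@7
I3 ld r1 <- r5: IF@4 ID@5 stall=0 (-) EX@6 MEM@7 WB@8

Answer: 8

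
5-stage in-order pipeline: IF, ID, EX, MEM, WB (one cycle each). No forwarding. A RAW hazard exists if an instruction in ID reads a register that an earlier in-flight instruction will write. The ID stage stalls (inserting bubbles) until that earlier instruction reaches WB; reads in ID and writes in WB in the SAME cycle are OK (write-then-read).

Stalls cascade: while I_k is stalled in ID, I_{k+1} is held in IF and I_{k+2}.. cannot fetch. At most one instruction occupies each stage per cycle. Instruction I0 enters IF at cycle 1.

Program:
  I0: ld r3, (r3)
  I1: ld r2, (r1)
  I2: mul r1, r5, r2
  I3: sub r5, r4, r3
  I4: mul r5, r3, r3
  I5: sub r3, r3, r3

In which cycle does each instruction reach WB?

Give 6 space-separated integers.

Answer: 5 6 9 10 11 12

Derivation:
I0 ld r3 <- r3: IF@1 ID@2 stall=0 (-) EX@3 MEM@4 WB@5
I1 ld r2 <- r1: IF@2 ID@3 stall=0 (-) EX@4 MEM@5 WB@6
I2 mul r1 <- r5,r2: IF@3 ID@4 stall=2 (RAW on I1.r2 (WB@6)) EX@7 MEM@8 WB@9
I3 sub r5 <- r4,r3: IF@4 ID@7 stall=0 (-) EX@8 MEM@9 WB@10
I4 mul r5 <- r3,r3: IF@7 ID@8 stall=0 (-) EX@9 MEM@10 WB@11
I5 sub r3 <- r3,r3: IF@8 ID@9 stall=0 (-) EX@10 MEM@11 WB@12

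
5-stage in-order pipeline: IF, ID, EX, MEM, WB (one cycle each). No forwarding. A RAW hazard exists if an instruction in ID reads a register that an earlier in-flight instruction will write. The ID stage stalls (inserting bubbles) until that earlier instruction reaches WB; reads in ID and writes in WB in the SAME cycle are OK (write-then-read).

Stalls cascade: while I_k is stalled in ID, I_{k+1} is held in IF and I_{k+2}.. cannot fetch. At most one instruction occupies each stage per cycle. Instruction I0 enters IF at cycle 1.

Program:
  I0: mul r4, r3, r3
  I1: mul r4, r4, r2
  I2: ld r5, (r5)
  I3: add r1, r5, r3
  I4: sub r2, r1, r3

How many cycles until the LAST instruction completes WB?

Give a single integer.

Answer: 15

Derivation:
I0 mul r4 <- r3,r3: IF@1 ID@2 stall=0 (-) EX@3 MEM@4 WB@5
I1 mul r4 <- r4,r2: IF@2 ID@3 stall=2 (RAW on I0.r4 (WB@5)) EX@6 MEM@7 WB@8
I2 ld r5 <- r5: IF@3 ID@6 stall=0 (-) EX@7 MEM@8 WB@9
I3 add r1 <- r5,r3: IF@6 ID@7 stall=2 (RAW on I2.r5 (WB@9)) EX@10 MEM@11 WB@12
I4 sub r2 <- r1,r3: IF@7 ID@10 stall=2 (RAW on I3.r1 (WB@12)) EX@13 MEM@14 WB@15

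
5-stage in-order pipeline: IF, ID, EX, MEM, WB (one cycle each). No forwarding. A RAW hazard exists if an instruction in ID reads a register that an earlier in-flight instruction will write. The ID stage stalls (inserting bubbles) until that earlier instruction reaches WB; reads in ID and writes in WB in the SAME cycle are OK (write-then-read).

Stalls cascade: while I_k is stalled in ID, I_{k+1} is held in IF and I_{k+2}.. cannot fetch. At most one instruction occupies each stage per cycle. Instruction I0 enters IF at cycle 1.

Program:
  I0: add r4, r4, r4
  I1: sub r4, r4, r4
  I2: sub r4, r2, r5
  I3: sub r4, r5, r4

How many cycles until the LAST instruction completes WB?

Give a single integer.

I0 add r4 <- r4,r4: IF@1 ID@2 stall=0 (-) EX@3 MEM@4 WB@5
I1 sub r4 <- r4,r4: IF@2 ID@3 stall=2 (RAW on I0.r4 (WB@5)) EX@6 MEM@7 WB@8
I2 sub r4 <- r2,r5: IF@3 ID@6 stall=0 (-) EX@7 MEM@8 WB@9
I3 sub r4 <- r5,r4: IF@6 ID@7 stall=2 (RAW on I2.r4 (WB@9)) EX@10 MEM@11 WB@12

Answer: 12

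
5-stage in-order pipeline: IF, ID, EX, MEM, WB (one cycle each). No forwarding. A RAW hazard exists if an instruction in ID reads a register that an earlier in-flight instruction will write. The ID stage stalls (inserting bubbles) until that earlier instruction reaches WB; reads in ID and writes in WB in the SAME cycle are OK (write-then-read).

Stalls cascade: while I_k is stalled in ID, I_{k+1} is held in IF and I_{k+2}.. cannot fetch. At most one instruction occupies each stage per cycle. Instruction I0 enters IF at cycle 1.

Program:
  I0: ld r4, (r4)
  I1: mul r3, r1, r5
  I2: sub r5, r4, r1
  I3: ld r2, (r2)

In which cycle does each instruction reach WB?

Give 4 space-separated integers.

I0 ld r4 <- r4: IF@1 ID@2 stall=0 (-) EX@3 MEM@4 WB@5
I1 mul r3 <- r1,r5: IF@2 ID@3 stall=0 (-) EX@4 MEM@5 WB@6
I2 sub r5 <- r4,r1: IF@3 ID@4 stall=1 (RAW on I0.r4 (WB@5)) EX@6 MEM@7 WB@8
I3 ld r2 <- r2: IF@4 ID@6 stall=0 (-) EX@7 MEM@8 WB@9

Answer: 5 6 8 9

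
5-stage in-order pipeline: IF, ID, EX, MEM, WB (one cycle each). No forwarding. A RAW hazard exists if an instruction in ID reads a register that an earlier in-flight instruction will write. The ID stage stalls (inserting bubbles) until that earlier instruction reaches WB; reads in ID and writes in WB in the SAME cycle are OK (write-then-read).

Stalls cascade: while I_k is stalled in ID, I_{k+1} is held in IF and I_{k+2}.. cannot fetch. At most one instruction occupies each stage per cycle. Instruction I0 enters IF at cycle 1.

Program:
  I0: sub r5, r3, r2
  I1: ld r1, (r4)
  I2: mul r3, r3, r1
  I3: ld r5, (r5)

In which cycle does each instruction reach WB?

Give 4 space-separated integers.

Answer: 5 6 9 10

Derivation:
I0 sub r5 <- r3,r2: IF@1 ID@2 stall=0 (-) EX@3 MEM@4 WB@5
I1 ld r1 <- r4: IF@2 ID@3 stall=0 (-) EX@4 MEM@5 WB@6
I2 mul r3 <- r3,r1: IF@3 ID@4 stall=2 (RAW on I1.r1 (WB@6)) EX@7 MEM@8 WB@9
I3 ld r5 <- r5: IF@4 ID@7 stall=0 (-) EX@8 MEM@9 WB@10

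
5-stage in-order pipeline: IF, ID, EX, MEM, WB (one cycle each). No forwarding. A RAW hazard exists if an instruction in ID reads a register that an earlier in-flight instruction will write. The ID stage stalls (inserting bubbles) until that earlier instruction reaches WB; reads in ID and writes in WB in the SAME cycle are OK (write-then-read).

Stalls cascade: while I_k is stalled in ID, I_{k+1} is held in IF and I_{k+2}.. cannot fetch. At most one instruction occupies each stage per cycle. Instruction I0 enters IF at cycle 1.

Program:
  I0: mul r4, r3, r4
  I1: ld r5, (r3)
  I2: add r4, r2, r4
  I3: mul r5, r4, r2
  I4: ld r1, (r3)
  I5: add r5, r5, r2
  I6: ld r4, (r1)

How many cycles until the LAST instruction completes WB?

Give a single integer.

Answer: 15

Derivation:
I0 mul r4 <- r3,r4: IF@1 ID@2 stall=0 (-) EX@3 MEM@4 WB@5
I1 ld r5 <- r3: IF@2 ID@3 stall=0 (-) EX@4 MEM@5 WB@6
I2 add r4 <- r2,r4: IF@3 ID@4 stall=1 (RAW on I0.r4 (WB@5)) EX@6 MEM@7 WB@8
I3 mul r5 <- r4,r2: IF@4 ID@6 stall=2 (RAW on I2.r4 (WB@8)) EX@9 MEM@10 WB@11
I4 ld r1 <- r3: IF@6 ID@9 stall=0 (-) EX@10 MEM@11 WB@12
I5 add r5 <- r5,r2: IF@9 ID@10 stall=1 (RAW on I3.r5 (WB@11)) EX@12 MEM@13 WB@14
I6 ld r4 <- r1: IF@10 ID@12 stall=0 (-) EX@13 MEM@14 WB@15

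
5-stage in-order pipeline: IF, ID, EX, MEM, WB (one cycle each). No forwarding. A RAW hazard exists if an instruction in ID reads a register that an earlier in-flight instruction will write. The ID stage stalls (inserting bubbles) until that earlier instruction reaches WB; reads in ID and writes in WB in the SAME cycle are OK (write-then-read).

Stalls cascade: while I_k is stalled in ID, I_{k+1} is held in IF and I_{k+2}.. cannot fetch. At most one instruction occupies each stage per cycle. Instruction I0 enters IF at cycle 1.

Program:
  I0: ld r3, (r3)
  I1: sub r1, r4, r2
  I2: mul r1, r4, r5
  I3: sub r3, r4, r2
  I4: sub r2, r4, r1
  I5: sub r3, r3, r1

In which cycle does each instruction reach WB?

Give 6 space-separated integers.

Answer: 5 6 7 8 10 11

Derivation:
I0 ld r3 <- r3: IF@1 ID@2 stall=0 (-) EX@3 MEM@4 WB@5
I1 sub r1 <- r4,r2: IF@2 ID@3 stall=0 (-) EX@4 MEM@5 WB@6
I2 mul r1 <- r4,r5: IF@3 ID@4 stall=0 (-) EX@5 MEM@6 WB@7
I3 sub r3 <- r4,r2: IF@4 ID@5 stall=0 (-) EX@6 MEM@7 WB@8
I4 sub r2 <- r4,r1: IF@5 ID@6 stall=1 (RAW on I2.r1 (WB@7)) EX@8 MEM@9 WB@10
I5 sub r3 <- r3,r1: IF@6 ID@8 stall=0 (-) EX@9 MEM@10 WB@11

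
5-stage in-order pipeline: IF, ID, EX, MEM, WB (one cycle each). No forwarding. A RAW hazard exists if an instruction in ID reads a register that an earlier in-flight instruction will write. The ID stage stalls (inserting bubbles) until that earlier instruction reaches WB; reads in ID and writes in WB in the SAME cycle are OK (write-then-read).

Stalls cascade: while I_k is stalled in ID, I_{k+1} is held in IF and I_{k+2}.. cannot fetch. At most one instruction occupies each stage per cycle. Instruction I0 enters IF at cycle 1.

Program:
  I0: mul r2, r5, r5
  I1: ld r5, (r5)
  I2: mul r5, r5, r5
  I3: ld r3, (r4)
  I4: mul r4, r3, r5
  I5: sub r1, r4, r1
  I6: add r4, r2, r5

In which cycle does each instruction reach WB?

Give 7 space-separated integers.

Answer: 5 6 9 10 13 16 17

Derivation:
I0 mul r2 <- r5,r5: IF@1 ID@2 stall=0 (-) EX@3 MEM@4 WB@5
I1 ld r5 <- r5: IF@2 ID@3 stall=0 (-) EX@4 MEM@5 WB@6
I2 mul r5 <- r5,r5: IF@3 ID@4 stall=2 (RAW on I1.r5 (WB@6)) EX@7 MEM@8 WB@9
I3 ld r3 <- r4: IF@4 ID@7 stall=0 (-) EX@8 MEM@9 WB@10
I4 mul r4 <- r3,r5: IF@7 ID@8 stall=2 (RAW on I3.r3 (WB@10)) EX@11 MEM@12 WB@13
I5 sub r1 <- r4,r1: IF@8 ID@11 stall=2 (RAW on I4.r4 (WB@13)) EX@14 MEM@15 WB@16
I6 add r4 <- r2,r5: IF@11 ID@14 stall=0 (-) EX@15 MEM@16 WB@17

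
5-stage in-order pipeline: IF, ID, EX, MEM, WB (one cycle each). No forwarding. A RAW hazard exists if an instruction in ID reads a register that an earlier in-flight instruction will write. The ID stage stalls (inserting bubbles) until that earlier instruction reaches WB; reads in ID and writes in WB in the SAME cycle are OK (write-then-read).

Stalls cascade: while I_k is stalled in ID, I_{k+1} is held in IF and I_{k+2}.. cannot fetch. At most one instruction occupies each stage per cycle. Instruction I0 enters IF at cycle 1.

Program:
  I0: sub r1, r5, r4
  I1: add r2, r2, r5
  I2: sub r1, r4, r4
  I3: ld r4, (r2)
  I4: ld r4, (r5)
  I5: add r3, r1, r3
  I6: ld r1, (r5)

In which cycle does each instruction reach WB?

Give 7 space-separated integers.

Answer: 5 6 7 9 10 11 12

Derivation:
I0 sub r1 <- r5,r4: IF@1 ID@2 stall=0 (-) EX@3 MEM@4 WB@5
I1 add r2 <- r2,r5: IF@2 ID@3 stall=0 (-) EX@4 MEM@5 WB@6
I2 sub r1 <- r4,r4: IF@3 ID@4 stall=0 (-) EX@5 MEM@6 WB@7
I3 ld r4 <- r2: IF@4 ID@5 stall=1 (RAW on I1.r2 (WB@6)) EX@7 MEM@8 WB@9
I4 ld r4 <- r5: IF@5 ID@7 stall=0 (-) EX@8 MEM@9 WB@10
I5 add r3 <- r1,r3: IF@7 ID@8 stall=0 (-) EX@9 MEM@10 WB@11
I6 ld r1 <- r5: IF@8 ID@9 stall=0 (-) EX@10 MEM@11 WB@12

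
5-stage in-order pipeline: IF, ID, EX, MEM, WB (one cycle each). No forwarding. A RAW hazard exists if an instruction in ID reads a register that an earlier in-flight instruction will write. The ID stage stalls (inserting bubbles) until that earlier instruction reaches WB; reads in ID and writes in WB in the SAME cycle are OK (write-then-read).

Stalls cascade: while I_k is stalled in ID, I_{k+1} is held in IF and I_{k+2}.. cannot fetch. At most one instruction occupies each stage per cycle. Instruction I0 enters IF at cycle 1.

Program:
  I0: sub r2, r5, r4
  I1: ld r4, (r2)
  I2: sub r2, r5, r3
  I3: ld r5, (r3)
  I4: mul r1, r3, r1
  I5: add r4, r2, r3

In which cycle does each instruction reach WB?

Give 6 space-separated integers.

Answer: 5 8 9 10 11 12

Derivation:
I0 sub r2 <- r5,r4: IF@1 ID@2 stall=0 (-) EX@3 MEM@4 WB@5
I1 ld r4 <- r2: IF@2 ID@3 stall=2 (RAW on I0.r2 (WB@5)) EX@6 MEM@7 WB@8
I2 sub r2 <- r5,r3: IF@3 ID@6 stall=0 (-) EX@7 MEM@8 WB@9
I3 ld r5 <- r3: IF@6 ID@7 stall=0 (-) EX@8 MEM@9 WB@10
I4 mul r1 <- r3,r1: IF@7 ID@8 stall=0 (-) EX@9 MEM@10 WB@11
I5 add r4 <- r2,r3: IF@8 ID@9 stall=0 (-) EX@10 MEM@11 WB@12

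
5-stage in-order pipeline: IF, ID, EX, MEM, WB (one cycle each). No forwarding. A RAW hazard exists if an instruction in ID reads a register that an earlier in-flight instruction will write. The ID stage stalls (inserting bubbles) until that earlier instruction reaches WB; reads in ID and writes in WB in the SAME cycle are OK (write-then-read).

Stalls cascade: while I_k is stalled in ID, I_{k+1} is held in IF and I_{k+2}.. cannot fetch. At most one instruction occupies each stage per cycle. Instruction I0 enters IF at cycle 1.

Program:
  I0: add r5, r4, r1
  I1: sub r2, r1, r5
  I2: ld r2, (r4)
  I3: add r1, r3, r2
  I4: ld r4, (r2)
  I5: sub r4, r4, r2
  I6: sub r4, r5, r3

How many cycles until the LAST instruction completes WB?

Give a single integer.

I0 add r5 <- r4,r1: IF@1 ID@2 stall=0 (-) EX@3 MEM@4 WB@5
I1 sub r2 <- r1,r5: IF@2 ID@3 stall=2 (RAW on I0.r5 (WB@5)) EX@6 MEM@7 WB@8
I2 ld r2 <- r4: IF@3 ID@6 stall=0 (-) EX@7 MEM@8 WB@9
I3 add r1 <- r3,r2: IF@6 ID@7 stall=2 (RAW on I2.r2 (WB@9)) EX@10 MEM@11 WB@12
I4 ld r4 <- r2: IF@7 ID@10 stall=0 (-) EX@11 MEM@12 WB@13
I5 sub r4 <- r4,r2: IF@10 ID@11 stall=2 (RAW on I4.r4 (WB@13)) EX@14 MEM@15 WB@16
I6 sub r4 <- r5,r3: IF@11 ID@14 stall=0 (-) EX@15 MEM@16 WB@17

Answer: 17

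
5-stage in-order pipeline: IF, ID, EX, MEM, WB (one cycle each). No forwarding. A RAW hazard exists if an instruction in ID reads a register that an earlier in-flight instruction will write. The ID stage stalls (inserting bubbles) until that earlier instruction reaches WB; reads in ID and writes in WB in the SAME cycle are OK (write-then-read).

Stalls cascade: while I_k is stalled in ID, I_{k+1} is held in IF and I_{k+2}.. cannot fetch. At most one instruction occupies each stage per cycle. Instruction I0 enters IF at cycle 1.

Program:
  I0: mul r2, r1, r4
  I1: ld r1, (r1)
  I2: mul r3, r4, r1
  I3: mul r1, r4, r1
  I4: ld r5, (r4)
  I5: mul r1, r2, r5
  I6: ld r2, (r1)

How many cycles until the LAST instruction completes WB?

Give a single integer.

I0 mul r2 <- r1,r4: IF@1 ID@2 stall=0 (-) EX@3 MEM@4 WB@5
I1 ld r1 <- r1: IF@2 ID@3 stall=0 (-) EX@4 MEM@5 WB@6
I2 mul r3 <- r4,r1: IF@3 ID@4 stall=2 (RAW on I1.r1 (WB@6)) EX@7 MEM@8 WB@9
I3 mul r1 <- r4,r1: IF@4 ID@7 stall=0 (-) EX@8 MEM@9 WB@10
I4 ld r5 <- r4: IF@7 ID@8 stall=0 (-) EX@9 MEM@10 WB@11
I5 mul r1 <- r2,r5: IF@8 ID@9 stall=2 (RAW on I4.r5 (WB@11)) EX@12 MEM@13 WB@14
I6 ld r2 <- r1: IF@9 ID@12 stall=2 (RAW on I5.r1 (WB@14)) EX@15 MEM@16 WB@17

Answer: 17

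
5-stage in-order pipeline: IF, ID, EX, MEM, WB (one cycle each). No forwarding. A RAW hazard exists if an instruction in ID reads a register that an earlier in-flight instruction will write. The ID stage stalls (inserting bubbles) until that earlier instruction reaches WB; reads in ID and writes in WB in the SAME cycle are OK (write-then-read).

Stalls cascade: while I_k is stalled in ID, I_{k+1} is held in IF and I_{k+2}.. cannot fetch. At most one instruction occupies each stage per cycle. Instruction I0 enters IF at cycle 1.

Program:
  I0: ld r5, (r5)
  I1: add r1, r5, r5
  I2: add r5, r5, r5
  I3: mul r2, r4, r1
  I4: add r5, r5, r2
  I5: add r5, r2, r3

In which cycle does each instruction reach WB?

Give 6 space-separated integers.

I0 ld r5 <- r5: IF@1 ID@2 stall=0 (-) EX@3 MEM@4 WB@5
I1 add r1 <- r5,r5: IF@2 ID@3 stall=2 (RAW on I0.r5 (WB@5)) EX@6 MEM@7 WB@8
I2 add r5 <- r5,r5: IF@3 ID@6 stall=0 (-) EX@7 MEM@8 WB@9
I3 mul r2 <- r4,r1: IF@6 ID@7 stall=1 (RAW on I1.r1 (WB@8)) EX@9 MEM@10 WB@11
I4 add r5 <- r5,r2: IF@7 ID@9 stall=2 (RAW on I3.r2 (WB@11)) EX@12 MEM@13 WB@14
I5 add r5 <- r2,r3: IF@9 ID@12 stall=0 (-) EX@13 MEM@14 WB@15

Answer: 5 8 9 11 14 15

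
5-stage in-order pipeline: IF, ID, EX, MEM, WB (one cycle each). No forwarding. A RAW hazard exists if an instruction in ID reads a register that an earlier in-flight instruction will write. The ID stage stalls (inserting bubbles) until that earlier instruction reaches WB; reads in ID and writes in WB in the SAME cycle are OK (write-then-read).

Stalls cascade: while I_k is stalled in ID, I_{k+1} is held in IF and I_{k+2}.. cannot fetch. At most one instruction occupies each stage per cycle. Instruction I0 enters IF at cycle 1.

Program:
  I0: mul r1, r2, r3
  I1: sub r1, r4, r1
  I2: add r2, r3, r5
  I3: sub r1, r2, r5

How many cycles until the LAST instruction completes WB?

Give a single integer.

Answer: 12

Derivation:
I0 mul r1 <- r2,r3: IF@1 ID@2 stall=0 (-) EX@3 MEM@4 WB@5
I1 sub r1 <- r4,r1: IF@2 ID@3 stall=2 (RAW on I0.r1 (WB@5)) EX@6 MEM@7 WB@8
I2 add r2 <- r3,r5: IF@3 ID@6 stall=0 (-) EX@7 MEM@8 WB@9
I3 sub r1 <- r2,r5: IF@6 ID@7 stall=2 (RAW on I2.r2 (WB@9)) EX@10 MEM@11 WB@12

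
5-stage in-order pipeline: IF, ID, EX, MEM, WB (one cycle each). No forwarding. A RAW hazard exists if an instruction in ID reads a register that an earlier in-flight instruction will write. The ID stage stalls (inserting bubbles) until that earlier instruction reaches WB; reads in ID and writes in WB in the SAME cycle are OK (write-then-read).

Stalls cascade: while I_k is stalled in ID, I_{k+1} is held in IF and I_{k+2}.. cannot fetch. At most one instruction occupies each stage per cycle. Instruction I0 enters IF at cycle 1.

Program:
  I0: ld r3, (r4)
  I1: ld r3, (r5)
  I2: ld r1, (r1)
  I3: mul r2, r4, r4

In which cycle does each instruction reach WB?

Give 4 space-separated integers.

I0 ld r3 <- r4: IF@1 ID@2 stall=0 (-) EX@3 MEM@4 WB@5
I1 ld r3 <- r5: IF@2 ID@3 stall=0 (-) EX@4 MEM@5 WB@6
I2 ld r1 <- r1: IF@3 ID@4 stall=0 (-) EX@5 MEM@6 WB@7
I3 mul r2 <- r4,r4: IF@4 ID@5 stall=0 (-) EX@6 MEM@7 WB@8

Answer: 5 6 7 8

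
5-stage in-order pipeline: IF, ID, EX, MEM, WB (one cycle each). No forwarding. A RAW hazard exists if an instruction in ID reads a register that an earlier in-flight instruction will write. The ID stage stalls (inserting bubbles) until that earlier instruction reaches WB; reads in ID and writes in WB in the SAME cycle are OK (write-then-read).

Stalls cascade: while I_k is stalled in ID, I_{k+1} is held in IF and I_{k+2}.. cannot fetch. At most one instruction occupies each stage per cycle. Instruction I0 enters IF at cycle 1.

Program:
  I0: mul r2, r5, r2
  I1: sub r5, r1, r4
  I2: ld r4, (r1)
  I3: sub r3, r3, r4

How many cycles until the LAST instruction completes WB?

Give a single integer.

I0 mul r2 <- r5,r2: IF@1 ID@2 stall=0 (-) EX@3 MEM@4 WB@5
I1 sub r5 <- r1,r4: IF@2 ID@3 stall=0 (-) EX@4 MEM@5 WB@6
I2 ld r4 <- r1: IF@3 ID@4 stall=0 (-) EX@5 MEM@6 WB@7
I3 sub r3 <- r3,r4: IF@4 ID@5 stall=2 (RAW on I2.r4 (WB@7)) EX@8 MEM@9 WB@10

Answer: 10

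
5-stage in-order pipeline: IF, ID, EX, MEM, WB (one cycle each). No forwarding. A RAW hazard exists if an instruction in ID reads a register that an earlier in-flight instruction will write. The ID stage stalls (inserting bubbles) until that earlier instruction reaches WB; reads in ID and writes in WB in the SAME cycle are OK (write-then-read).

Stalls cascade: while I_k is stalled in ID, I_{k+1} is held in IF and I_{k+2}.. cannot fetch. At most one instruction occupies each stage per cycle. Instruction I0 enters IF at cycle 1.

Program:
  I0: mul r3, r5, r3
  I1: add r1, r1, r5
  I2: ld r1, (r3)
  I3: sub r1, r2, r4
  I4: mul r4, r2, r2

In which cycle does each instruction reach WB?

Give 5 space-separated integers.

Answer: 5 6 8 9 10

Derivation:
I0 mul r3 <- r5,r3: IF@1 ID@2 stall=0 (-) EX@3 MEM@4 WB@5
I1 add r1 <- r1,r5: IF@2 ID@3 stall=0 (-) EX@4 MEM@5 WB@6
I2 ld r1 <- r3: IF@3 ID@4 stall=1 (RAW on I0.r3 (WB@5)) EX@6 MEM@7 WB@8
I3 sub r1 <- r2,r4: IF@4 ID@6 stall=0 (-) EX@7 MEM@8 WB@9
I4 mul r4 <- r2,r2: IF@6 ID@7 stall=0 (-) EX@8 MEM@9 WB@10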